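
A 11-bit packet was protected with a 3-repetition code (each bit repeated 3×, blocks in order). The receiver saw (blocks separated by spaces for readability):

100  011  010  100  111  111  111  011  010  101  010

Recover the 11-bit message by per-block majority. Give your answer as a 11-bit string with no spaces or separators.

01001111010

Block 1 (100): 1 one → 0
Block 2 (011): 2 ones → 1
Block 3 (010): 1 one → 0
Block 4 (100): 1 one → 0
Block 5 (111): 3 ones → 1
Block 6 (111): 3 ones → 1
Block 7 (111): 3 ones → 1
Block 8 (011): 2 ones → 1
Block 9 (010): 1 one → 0
Block 10 (101): 2 ones → 1
Block 11 (010): 1 one → 0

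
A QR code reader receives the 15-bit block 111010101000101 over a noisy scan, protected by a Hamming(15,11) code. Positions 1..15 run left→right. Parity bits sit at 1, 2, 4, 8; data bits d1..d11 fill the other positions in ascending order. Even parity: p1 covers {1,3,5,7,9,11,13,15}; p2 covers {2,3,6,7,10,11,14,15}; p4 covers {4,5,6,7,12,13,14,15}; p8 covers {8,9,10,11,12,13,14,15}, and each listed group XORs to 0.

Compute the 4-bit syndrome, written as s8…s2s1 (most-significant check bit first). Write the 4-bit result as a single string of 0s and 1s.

1001

s1 (pos 1,3,5,7,9,11,13,15): 1⊕1⊕1⊕1⊕1⊕0⊕1⊕1 = 1
s2 (pos 2,3,6,7,10,11,14,15): 1⊕1⊕0⊕1⊕0⊕0⊕0⊕1 = 0
s4 (pos 4,5,6,7,12,13,14,15): 0⊕1⊕0⊕1⊕0⊕1⊕0⊕1 = 0
s8 (pos 8,9,10,11,12,13,14,15): 0⊕1⊕0⊕0⊕0⊕1⊕0⊕1 = 1
Syndrome s8…s1 = 1001 → error at position 9.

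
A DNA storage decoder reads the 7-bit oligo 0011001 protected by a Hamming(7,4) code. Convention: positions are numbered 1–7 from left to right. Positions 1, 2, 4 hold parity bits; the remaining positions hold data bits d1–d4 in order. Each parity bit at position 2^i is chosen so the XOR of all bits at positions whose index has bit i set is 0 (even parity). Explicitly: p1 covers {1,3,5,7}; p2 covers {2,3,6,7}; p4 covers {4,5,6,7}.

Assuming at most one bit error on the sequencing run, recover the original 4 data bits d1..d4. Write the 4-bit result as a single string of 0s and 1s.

1001

s1 (pos 1,3,5,7): 0⊕1⊕0⊕1 = 0
s2 (pos 2,3,6,7): 0⊕1⊕0⊕1 = 0
s4 (pos 4,5,6,7): 1⊕0⊕0⊕1 = 0
Syndrome s4…s1 = 000 → no error.
Read data bits from positions 3,5,6,7: 1001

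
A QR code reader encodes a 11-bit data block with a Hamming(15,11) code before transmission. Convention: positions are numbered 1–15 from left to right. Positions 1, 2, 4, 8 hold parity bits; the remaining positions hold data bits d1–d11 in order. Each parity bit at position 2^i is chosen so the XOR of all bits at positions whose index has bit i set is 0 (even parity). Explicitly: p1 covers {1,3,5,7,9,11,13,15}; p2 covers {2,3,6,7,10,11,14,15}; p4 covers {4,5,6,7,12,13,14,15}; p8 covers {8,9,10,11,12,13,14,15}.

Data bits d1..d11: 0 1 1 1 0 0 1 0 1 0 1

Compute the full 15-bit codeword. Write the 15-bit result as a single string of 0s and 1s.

100111110010101

Place data at non-parity positions: p1 p2 0 p4 1 1 1 p8 0 0 1 0 1 0 1
p1 (pos 1,3,5,7,9,11,13,15): XOR of data positions = 0⊕1⊕1⊕0⊕1⊕1⊕1 = 1
p2 (pos 2,3,6,7,10,11,14,15): XOR of data positions = 0⊕1⊕1⊕0⊕1⊕0⊕1 = 0
p4 (pos 4,5,6,7,12,13,14,15): XOR of data positions = 1⊕1⊕1⊕0⊕1⊕0⊕1 = 1
p8 (pos 8,9,10,11,12,13,14,15): XOR of data positions = 0⊕0⊕1⊕0⊕1⊕0⊕1 = 1
Codeword: 100111110010101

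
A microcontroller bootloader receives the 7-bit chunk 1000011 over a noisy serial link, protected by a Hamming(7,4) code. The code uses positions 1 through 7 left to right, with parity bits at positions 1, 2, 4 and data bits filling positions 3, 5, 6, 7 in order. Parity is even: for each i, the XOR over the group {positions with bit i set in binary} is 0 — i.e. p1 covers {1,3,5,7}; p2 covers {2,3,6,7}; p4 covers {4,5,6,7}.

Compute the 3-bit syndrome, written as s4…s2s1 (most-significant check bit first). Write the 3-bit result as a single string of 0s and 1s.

s1 (pos 1,3,5,7): 1⊕0⊕0⊕1 = 0
s2 (pos 2,3,6,7): 0⊕0⊕1⊕1 = 0
s4 (pos 4,5,6,7): 0⊕0⊕1⊕1 = 0
Syndrome s4…s1 = 000 → no error.

000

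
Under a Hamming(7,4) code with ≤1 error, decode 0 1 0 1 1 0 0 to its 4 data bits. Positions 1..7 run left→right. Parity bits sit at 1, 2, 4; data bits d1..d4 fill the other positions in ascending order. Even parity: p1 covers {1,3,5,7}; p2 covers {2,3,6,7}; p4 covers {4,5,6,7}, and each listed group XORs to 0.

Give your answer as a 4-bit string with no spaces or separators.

s1 (pos 1,3,5,7): 0⊕0⊕1⊕0 = 1
s2 (pos 2,3,6,7): 1⊕0⊕0⊕0 = 1
s4 (pos 4,5,6,7): 1⊕1⊕0⊕0 = 0
Syndrome s4…s1 = 011 → error at position 3.
Flip position 3: 0101100 → 0111100
Read data bits from positions 3,5,6,7: 1100

1100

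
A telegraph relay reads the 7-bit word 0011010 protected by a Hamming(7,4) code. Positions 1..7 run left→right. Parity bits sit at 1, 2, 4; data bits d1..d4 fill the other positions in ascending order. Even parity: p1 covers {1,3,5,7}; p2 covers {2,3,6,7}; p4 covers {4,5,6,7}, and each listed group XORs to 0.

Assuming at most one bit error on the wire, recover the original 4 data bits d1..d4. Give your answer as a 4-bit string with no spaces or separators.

s1 (pos 1,3,5,7): 0⊕1⊕0⊕0 = 1
s2 (pos 2,3,6,7): 0⊕1⊕1⊕0 = 0
s4 (pos 4,5,6,7): 1⊕0⊕1⊕0 = 0
Syndrome s4…s1 = 001 → error at position 1.
Flip position 1: 0011010 → 1011010
Read data bits from positions 3,5,6,7: 1010

1010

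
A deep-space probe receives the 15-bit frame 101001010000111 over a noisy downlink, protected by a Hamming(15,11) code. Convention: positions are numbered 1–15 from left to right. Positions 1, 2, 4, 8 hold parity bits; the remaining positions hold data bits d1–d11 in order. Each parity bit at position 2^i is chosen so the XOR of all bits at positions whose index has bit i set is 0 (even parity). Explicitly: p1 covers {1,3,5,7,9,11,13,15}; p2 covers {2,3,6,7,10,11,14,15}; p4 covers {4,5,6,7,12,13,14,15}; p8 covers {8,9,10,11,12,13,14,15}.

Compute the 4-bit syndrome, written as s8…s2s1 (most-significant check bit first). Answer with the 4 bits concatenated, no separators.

0000

s1 (pos 1,3,5,7,9,11,13,15): 1⊕1⊕0⊕0⊕0⊕0⊕1⊕1 = 0
s2 (pos 2,3,6,7,10,11,14,15): 0⊕1⊕1⊕0⊕0⊕0⊕1⊕1 = 0
s4 (pos 4,5,6,7,12,13,14,15): 0⊕0⊕1⊕0⊕0⊕1⊕1⊕1 = 0
s8 (pos 8,9,10,11,12,13,14,15): 1⊕0⊕0⊕0⊕0⊕1⊕1⊕1 = 0
Syndrome s8…s1 = 0000 → no error.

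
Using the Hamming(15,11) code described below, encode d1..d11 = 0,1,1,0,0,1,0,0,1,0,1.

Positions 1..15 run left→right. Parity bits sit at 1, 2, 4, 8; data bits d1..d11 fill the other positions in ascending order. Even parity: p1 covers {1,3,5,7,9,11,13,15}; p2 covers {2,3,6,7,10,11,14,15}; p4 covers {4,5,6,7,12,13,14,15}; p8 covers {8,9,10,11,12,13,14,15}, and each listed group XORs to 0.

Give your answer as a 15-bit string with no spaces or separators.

110011010100101

Place data at non-parity positions: p1 p2 0 p4 1 1 0 p8 0 1 0 0 1 0 1
p1 (pos 1,3,5,7,9,11,13,15): XOR of data positions = 0⊕1⊕0⊕0⊕0⊕1⊕1 = 1
p2 (pos 2,3,6,7,10,11,14,15): XOR of data positions = 0⊕1⊕0⊕1⊕0⊕0⊕1 = 1
p4 (pos 4,5,6,7,12,13,14,15): XOR of data positions = 1⊕1⊕0⊕0⊕1⊕0⊕1 = 0
p8 (pos 8,9,10,11,12,13,14,15): XOR of data positions = 0⊕1⊕0⊕0⊕1⊕0⊕1 = 1
Codeword: 110011010100101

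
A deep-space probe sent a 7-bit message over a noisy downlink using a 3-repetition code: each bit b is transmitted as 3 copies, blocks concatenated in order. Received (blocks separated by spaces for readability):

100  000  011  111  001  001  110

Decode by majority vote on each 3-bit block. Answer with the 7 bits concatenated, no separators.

Block 1 (100): 1 one → 0
Block 2 (000): 0 ones → 0
Block 3 (011): 2 ones → 1
Block 4 (111): 3 ones → 1
Block 5 (001): 1 one → 0
Block 6 (001): 1 one → 0
Block 7 (110): 2 ones → 1

0011001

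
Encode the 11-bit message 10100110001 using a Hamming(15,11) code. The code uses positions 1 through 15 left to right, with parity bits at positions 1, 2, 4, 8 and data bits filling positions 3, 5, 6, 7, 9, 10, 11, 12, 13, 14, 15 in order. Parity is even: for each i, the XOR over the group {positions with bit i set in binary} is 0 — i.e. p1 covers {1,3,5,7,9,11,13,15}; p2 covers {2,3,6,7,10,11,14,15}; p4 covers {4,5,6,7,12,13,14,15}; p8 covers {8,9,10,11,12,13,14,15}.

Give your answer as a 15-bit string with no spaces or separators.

Place data at non-parity positions: p1 p2 1 p4 0 1 0 p8 0 1 1 0 0 0 1
p1 (pos 1,3,5,7,9,11,13,15): XOR of data positions = 1⊕0⊕0⊕0⊕1⊕0⊕1 = 1
p2 (pos 2,3,6,7,10,11,14,15): XOR of data positions = 1⊕1⊕0⊕1⊕1⊕0⊕1 = 1
p4 (pos 4,5,6,7,12,13,14,15): XOR of data positions = 0⊕1⊕0⊕0⊕0⊕0⊕1 = 0
p8 (pos 8,9,10,11,12,13,14,15): XOR of data positions = 0⊕1⊕1⊕0⊕0⊕0⊕1 = 1
Codeword: 111001010110001

111001010110001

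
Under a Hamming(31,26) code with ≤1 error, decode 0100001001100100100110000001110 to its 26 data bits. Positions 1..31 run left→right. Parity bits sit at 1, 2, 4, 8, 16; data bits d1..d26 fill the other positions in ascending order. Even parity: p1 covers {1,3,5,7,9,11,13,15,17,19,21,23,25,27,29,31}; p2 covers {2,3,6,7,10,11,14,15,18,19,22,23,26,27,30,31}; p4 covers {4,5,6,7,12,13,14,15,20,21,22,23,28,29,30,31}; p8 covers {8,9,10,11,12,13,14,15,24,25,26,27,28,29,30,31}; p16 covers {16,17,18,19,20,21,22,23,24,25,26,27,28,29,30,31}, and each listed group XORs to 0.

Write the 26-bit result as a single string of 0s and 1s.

01010110010100110000001110

s1 (pos 1,3,5,7,9,11,13,15,17,19,21,23,25,27,29,31): 0⊕0⊕0⊕1⊕0⊕1⊕0⊕0⊕1⊕0⊕1⊕0⊕0⊕0⊕1⊕0 = 1
s2 (pos 2,3,6,7,10,11,14,15,18,19,22,23,26,27,30,31): 1⊕0⊕0⊕1⊕1⊕1⊕1⊕0⊕0⊕0⊕0⊕0⊕0⊕0⊕1⊕0 = 0
s4 (pos 4,5,6,7,12,13,14,15,20,21,22,23,28,29,30,31): 0⊕0⊕0⊕1⊕0⊕0⊕1⊕0⊕1⊕1⊕0⊕0⊕1⊕1⊕1⊕0 = 1
s8 (pos 8,9,10,11,12,13,14,15,24,25,26,27,28,29,30,31): 0⊕0⊕1⊕1⊕0⊕0⊕1⊕0⊕0⊕0⊕0⊕0⊕1⊕1⊕1⊕0 = 0
s16 (pos 16,17,18,19,20,21,22,23,24,25,26,27,28,29,30,31): 0⊕1⊕0⊕0⊕1⊕1⊕0⊕0⊕0⊕0⊕0⊕0⊕1⊕1⊕1⊕0 = 0
Syndrome s16…s1 = 00101 → error at position 5.
Flip position 5: 0100001001100100100110000001110 → 0100101001100100100110000001110
Read data bits from positions 3,5,6,7,9,10,11,12,13,14,15,17,18,19,20,21,22,23,24,25,26,27,28,29,30,31: 01010110010100110000001110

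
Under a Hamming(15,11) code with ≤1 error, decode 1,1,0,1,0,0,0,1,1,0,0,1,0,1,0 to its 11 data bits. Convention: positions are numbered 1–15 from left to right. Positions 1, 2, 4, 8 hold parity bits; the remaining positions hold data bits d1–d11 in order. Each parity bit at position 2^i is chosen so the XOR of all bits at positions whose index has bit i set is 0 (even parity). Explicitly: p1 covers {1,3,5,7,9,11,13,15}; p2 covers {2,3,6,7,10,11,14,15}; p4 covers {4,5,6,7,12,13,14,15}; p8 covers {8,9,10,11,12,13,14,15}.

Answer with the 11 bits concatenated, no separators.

s1 (pos 1,3,5,7,9,11,13,15): 1⊕0⊕0⊕0⊕1⊕0⊕0⊕0 = 0
s2 (pos 2,3,6,7,10,11,14,15): 1⊕0⊕0⊕0⊕0⊕0⊕1⊕0 = 0
s4 (pos 4,5,6,7,12,13,14,15): 1⊕0⊕0⊕0⊕1⊕0⊕1⊕0 = 1
s8 (pos 8,9,10,11,12,13,14,15): 1⊕1⊕0⊕0⊕1⊕0⊕1⊕0 = 0
Syndrome s8…s1 = 0100 → error at position 4.
Flip position 4: 110100011001010 → 110000011001010
Read data bits from positions 3,5,6,7,9,10,11,12,13,14,15: 00001001010

00001001010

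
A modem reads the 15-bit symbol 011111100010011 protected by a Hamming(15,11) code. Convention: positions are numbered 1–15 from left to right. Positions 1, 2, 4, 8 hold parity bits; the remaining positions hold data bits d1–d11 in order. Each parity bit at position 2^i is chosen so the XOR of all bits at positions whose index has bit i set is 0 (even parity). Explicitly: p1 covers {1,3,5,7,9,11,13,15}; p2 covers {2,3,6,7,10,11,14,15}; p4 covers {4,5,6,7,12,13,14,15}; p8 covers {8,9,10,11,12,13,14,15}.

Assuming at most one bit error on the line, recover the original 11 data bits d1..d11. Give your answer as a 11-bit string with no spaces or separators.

s1 (pos 1,3,5,7,9,11,13,15): 0⊕1⊕1⊕1⊕0⊕1⊕0⊕1 = 1
s2 (pos 2,3,6,7,10,11,14,15): 1⊕1⊕1⊕1⊕0⊕1⊕1⊕1 = 1
s4 (pos 4,5,6,7,12,13,14,15): 1⊕1⊕1⊕1⊕0⊕0⊕1⊕1 = 0
s8 (pos 8,9,10,11,12,13,14,15): 0⊕0⊕0⊕1⊕0⊕0⊕1⊕1 = 1
Syndrome s8…s1 = 1011 → error at position 11.
Flip position 11: 011111100010011 → 011111100000011
Read data bits from positions 3,5,6,7,9,10,11,12,13,14,15: 11110000011

11110000011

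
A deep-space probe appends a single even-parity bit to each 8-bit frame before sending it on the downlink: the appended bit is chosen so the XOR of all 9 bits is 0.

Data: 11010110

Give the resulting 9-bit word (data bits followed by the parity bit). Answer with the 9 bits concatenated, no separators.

XOR of the 8 data bits: 1⊕1⊕0⊕1⊕0⊕1⊕1⊕0 = 1
Parity bit = 1 (so all 9 bits XOR to 0).

110101101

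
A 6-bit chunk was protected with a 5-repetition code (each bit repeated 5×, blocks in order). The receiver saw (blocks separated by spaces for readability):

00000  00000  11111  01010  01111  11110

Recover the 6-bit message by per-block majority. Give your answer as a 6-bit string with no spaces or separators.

Block 1 (00000): 0 ones → 0
Block 2 (00000): 0 ones → 0
Block 3 (11111): 5 ones → 1
Block 4 (01010): 2 ones → 0
Block 5 (01111): 4 ones → 1
Block 6 (11110): 4 ones → 1

001011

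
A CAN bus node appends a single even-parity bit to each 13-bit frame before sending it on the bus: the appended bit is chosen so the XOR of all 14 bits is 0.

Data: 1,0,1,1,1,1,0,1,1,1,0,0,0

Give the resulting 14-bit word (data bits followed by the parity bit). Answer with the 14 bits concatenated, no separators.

XOR of the 13 data bits: 1⊕0⊕1⊕1⊕1⊕1⊕0⊕1⊕1⊕1⊕0⊕0⊕0 = 0
Parity bit = 0 (so all 14 bits XOR to 0).

10111101110000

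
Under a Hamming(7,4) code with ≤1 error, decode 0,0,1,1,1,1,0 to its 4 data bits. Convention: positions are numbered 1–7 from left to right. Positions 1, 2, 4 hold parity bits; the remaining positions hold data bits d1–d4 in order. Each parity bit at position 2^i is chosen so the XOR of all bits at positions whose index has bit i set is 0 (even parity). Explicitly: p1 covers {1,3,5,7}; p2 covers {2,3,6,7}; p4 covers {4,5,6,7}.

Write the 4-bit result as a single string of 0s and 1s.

s1 (pos 1,3,5,7): 0⊕1⊕1⊕0 = 0
s2 (pos 2,3,6,7): 0⊕1⊕1⊕0 = 0
s4 (pos 4,5,6,7): 1⊕1⊕1⊕0 = 1
Syndrome s4…s1 = 100 → error at position 4.
Flip position 4: 0011110 → 0010110
Read data bits from positions 3,5,6,7: 1110

1110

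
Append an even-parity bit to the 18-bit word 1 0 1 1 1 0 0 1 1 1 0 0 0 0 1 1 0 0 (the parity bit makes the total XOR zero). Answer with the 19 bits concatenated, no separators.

XOR of the 18 data bits: 1⊕0⊕1⊕1⊕1⊕0⊕0⊕1⊕1⊕1⊕0⊕0⊕0⊕0⊕1⊕1⊕0⊕0 = 1
Parity bit = 1 (so all 19 bits XOR to 0).

1011100111000011001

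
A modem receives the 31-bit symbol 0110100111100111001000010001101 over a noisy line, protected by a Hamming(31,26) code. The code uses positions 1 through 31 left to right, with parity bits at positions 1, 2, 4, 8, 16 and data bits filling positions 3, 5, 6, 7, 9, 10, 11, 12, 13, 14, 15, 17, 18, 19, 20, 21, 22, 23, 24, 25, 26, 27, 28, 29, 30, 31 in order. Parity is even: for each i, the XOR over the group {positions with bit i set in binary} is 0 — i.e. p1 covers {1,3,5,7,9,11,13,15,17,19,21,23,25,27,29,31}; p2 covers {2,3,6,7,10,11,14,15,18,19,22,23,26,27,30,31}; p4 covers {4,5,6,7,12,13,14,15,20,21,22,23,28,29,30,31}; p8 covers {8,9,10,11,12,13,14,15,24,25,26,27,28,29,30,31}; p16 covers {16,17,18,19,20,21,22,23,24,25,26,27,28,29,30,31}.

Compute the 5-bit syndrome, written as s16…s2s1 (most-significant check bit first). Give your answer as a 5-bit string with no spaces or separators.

00000

s1 (pos 1,3,5,7,9,11,13,15,17,19,21,23,25,27,29,31): 0⊕1⊕1⊕0⊕1⊕1⊕0⊕1⊕0⊕1⊕0⊕0⊕0⊕0⊕1⊕1 = 0
s2 (pos 2,3,6,7,10,11,14,15,18,19,22,23,26,27,30,31): 1⊕1⊕0⊕0⊕1⊕1⊕1⊕1⊕0⊕1⊕0⊕0⊕0⊕0⊕0⊕1 = 0
s4 (pos 4,5,6,7,12,13,14,15,20,21,22,23,28,29,30,31): 0⊕1⊕0⊕0⊕0⊕0⊕1⊕1⊕0⊕0⊕0⊕0⊕1⊕1⊕0⊕1 = 0
s8 (pos 8,9,10,11,12,13,14,15,24,25,26,27,28,29,30,31): 1⊕1⊕1⊕1⊕0⊕0⊕1⊕1⊕1⊕0⊕0⊕0⊕1⊕1⊕0⊕1 = 0
s16 (pos 16,17,18,19,20,21,22,23,24,25,26,27,28,29,30,31): 1⊕0⊕0⊕1⊕0⊕0⊕0⊕0⊕1⊕0⊕0⊕0⊕1⊕1⊕0⊕1 = 0
Syndrome s16…s1 = 00000 → no error.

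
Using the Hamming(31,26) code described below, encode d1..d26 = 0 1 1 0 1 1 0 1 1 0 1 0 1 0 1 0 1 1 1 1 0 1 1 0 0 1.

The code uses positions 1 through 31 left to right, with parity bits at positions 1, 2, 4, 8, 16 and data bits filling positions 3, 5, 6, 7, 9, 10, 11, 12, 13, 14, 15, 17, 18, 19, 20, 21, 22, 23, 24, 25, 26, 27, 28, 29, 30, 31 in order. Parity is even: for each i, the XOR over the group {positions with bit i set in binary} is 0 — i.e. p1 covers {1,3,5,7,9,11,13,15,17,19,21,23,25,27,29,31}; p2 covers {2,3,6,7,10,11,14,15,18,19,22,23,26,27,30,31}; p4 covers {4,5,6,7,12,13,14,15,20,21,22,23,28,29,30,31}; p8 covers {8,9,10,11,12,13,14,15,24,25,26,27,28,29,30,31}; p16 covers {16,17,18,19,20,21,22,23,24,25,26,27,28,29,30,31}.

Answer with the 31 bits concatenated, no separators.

0000110011011011010101111011001

Place data at non-parity positions: p1 p2 0 p4 1 1 0 p8 1 1 0 1 1 0 1 p16 0 1 0 1 0 1 1 1 1 0 1 1 0 0 1
p1 (pos 1,3,5,7,9,11,13,15,17,19,21,23,25,27,29,31): XOR of data positions = 0⊕1⊕0⊕1⊕0⊕1⊕1⊕0⊕0⊕0⊕1⊕1⊕1⊕0⊕1 = 0
p2 (pos 2,3,6,7,10,11,14,15,18,19,22,23,26,27,30,31): XOR of data positions = 0⊕1⊕0⊕1⊕0⊕0⊕1⊕1⊕0⊕1⊕1⊕0⊕1⊕0⊕1 = 0
p4 (pos 4,5,6,7,12,13,14,15,20,21,22,23,28,29,30,31): XOR of data positions = 1⊕1⊕0⊕1⊕1⊕0⊕1⊕1⊕0⊕1⊕1⊕1⊕0⊕0⊕1 = 0
p8 (pos 8,9,10,11,12,13,14,15,24,25,26,27,28,29,30,31): XOR of data positions = 1⊕1⊕0⊕1⊕1⊕0⊕1⊕1⊕1⊕0⊕1⊕1⊕0⊕0⊕1 = 0
p16 (pos 16,17,18,19,20,21,22,23,24,25,26,27,28,29,30,31): XOR of data positions = 0⊕1⊕0⊕1⊕0⊕1⊕1⊕1⊕1⊕0⊕1⊕1⊕0⊕0⊕1 = 1
Codeword: 0000110011011011010101111011001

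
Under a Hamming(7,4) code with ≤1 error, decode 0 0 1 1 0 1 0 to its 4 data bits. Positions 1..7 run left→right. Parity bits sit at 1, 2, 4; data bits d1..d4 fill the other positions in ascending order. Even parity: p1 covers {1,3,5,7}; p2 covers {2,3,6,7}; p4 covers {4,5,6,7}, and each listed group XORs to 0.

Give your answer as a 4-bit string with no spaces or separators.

1010

s1 (pos 1,3,5,7): 0⊕1⊕0⊕0 = 1
s2 (pos 2,3,6,7): 0⊕1⊕1⊕0 = 0
s4 (pos 4,5,6,7): 1⊕0⊕1⊕0 = 0
Syndrome s4…s1 = 001 → error at position 1.
Flip position 1: 0011010 → 1011010
Read data bits from positions 3,5,6,7: 1010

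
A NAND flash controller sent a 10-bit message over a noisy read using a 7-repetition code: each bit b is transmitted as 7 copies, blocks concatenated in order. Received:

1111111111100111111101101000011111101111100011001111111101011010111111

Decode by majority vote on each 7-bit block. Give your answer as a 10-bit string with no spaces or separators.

1110110111

Block 1 (1111111): 7 ones → 1
Block 2 (1111001): 5 ones → 1
Block 3 (1111110): 6 ones → 1
Block 4 (1101000): 3 ones → 0
Block 5 (0111111): 6 ones → 1
Block 6 (0111110): 5 ones → 1
Block 7 (0011001): 3 ones → 0
Block 8 (1111111): 7 ones → 1
Block 9 (0101101): 4 ones → 1
Block 10 (0111111): 6 ones → 1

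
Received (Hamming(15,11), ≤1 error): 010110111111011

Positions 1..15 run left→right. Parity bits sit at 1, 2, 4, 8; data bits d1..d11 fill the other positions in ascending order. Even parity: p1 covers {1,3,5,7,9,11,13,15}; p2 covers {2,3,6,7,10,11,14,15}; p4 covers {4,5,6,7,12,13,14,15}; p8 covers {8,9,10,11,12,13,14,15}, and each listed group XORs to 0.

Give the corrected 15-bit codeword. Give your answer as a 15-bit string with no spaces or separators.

010110110111011

s1 (pos 1,3,5,7,9,11,13,15): 0⊕0⊕1⊕1⊕1⊕1⊕0⊕1 = 1
s2 (pos 2,3,6,7,10,11,14,15): 1⊕0⊕0⊕1⊕1⊕1⊕1⊕1 = 0
s4 (pos 4,5,6,7,12,13,14,15): 1⊕1⊕0⊕1⊕1⊕0⊕1⊕1 = 0
s8 (pos 8,9,10,11,12,13,14,15): 1⊕1⊕1⊕1⊕1⊕0⊕1⊕1 = 1
Syndrome s8…s1 = 1001 → error at position 9.
Flip position 9: 010110111111011 → 010110110111011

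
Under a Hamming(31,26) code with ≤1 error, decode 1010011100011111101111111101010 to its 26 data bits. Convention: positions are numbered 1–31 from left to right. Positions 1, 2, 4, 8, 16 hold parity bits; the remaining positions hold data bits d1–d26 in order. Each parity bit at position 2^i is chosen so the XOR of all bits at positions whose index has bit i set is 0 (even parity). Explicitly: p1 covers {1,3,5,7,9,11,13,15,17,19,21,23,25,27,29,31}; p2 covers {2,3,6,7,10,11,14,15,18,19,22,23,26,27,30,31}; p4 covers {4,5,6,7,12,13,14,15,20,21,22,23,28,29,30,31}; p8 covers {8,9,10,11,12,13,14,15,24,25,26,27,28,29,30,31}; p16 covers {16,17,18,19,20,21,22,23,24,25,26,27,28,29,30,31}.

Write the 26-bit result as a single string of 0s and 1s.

10110001111101111111101010

s1 (pos 1,3,5,7,9,11,13,15,17,19,21,23,25,27,29,31): 1⊕1⊕0⊕1⊕0⊕0⊕1⊕1⊕1⊕1⊕1⊕1⊕1⊕0⊕0⊕0 = 0
s2 (pos 2,3,6,7,10,11,14,15,18,19,22,23,26,27,30,31): 0⊕1⊕1⊕1⊕0⊕0⊕1⊕1⊕0⊕1⊕1⊕1⊕1⊕0⊕1⊕0 = 0
s4 (pos 4,5,6,7,12,13,14,15,20,21,22,23,28,29,30,31): 0⊕0⊕1⊕1⊕1⊕1⊕1⊕1⊕1⊕1⊕1⊕1⊕1⊕0⊕1⊕0 = 0
s8 (pos 8,9,10,11,12,13,14,15,24,25,26,27,28,29,30,31): 1⊕0⊕0⊕0⊕1⊕1⊕1⊕1⊕1⊕1⊕1⊕0⊕1⊕0⊕1⊕0 = 0
s16 (pos 16,17,18,19,20,21,22,23,24,25,26,27,28,29,30,31): 1⊕1⊕0⊕1⊕1⊕1⊕1⊕1⊕1⊕1⊕1⊕0⊕1⊕0⊕1⊕0 = 0
Syndrome s16…s1 = 00000 → no error.
Read data bits from positions 3,5,6,7,9,10,11,12,13,14,15,17,18,19,20,21,22,23,24,25,26,27,28,29,30,31: 10110001111101111111101010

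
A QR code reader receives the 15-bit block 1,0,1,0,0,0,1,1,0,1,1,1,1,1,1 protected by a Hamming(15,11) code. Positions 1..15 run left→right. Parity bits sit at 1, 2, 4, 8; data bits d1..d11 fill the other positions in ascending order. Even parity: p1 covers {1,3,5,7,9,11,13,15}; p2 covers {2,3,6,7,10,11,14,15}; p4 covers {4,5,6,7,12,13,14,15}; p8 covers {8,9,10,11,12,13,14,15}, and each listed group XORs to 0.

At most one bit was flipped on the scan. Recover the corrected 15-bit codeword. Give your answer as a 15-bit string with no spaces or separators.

s1 (pos 1,3,5,7,9,11,13,15): 1⊕1⊕0⊕1⊕0⊕1⊕1⊕1 = 0
s2 (pos 2,3,6,7,10,11,14,15): 0⊕1⊕0⊕1⊕1⊕1⊕1⊕1 = 0
s4 (pos 4,5,6,7,12,13,14,15): 0⊕0⊕0⊕1⊕1⊕1⊕1⊕1 = 1
s8 (pos 8,9,10,11,12,13,14,15): 1⊕0⊕1⊕1⊕1⊕1⊕1⊕1 = 1
Syndrome s8…s1 = 1100 → error at position 12.
Flip position 12: 101000110111111 → 101000110110111

101000110110111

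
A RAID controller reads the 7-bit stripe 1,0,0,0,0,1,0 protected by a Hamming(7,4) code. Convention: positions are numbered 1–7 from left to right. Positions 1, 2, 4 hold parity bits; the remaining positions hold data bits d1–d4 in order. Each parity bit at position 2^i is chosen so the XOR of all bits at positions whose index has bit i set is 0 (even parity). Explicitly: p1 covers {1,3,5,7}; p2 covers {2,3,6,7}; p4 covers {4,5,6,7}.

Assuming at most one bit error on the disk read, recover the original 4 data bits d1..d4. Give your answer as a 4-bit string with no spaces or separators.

s1 (pos 1,3,5,7): 1⊕0⊕0⊕0 = 1
s2 (pos 2,3,6,7): 0⊕0⊕1⊕0 = 1
s4 (pos 4,5,6,7): 0⊕0⊕1⊕0 = 1
Syndrome s4…s1 = 111 → error at position 7.
Flip position 7: 1000010 → 1000011
Read data bits from positions 3,5,6,7: 0011

0011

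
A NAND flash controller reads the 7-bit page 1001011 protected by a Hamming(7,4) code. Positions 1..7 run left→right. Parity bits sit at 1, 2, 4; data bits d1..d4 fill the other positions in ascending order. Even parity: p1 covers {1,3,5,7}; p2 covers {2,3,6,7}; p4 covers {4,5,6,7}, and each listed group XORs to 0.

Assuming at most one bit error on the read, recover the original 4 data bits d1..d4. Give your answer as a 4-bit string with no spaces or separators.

s1 (pos 1,3,5,7): 1⊕0⊕0⊕1 = 0
s2 (pos 2,3,6,7): 0⊕0⊕1⊕1 = 0
s4 (pos 4,5,6,7): 1⊕0⊕1⊕1 = 1
Syndrome s4…s1 = 100 → error at position 4.
Flip position 4: 1001011 → 1000011
Read data bits from positions 3,5,6,7: 0011

0011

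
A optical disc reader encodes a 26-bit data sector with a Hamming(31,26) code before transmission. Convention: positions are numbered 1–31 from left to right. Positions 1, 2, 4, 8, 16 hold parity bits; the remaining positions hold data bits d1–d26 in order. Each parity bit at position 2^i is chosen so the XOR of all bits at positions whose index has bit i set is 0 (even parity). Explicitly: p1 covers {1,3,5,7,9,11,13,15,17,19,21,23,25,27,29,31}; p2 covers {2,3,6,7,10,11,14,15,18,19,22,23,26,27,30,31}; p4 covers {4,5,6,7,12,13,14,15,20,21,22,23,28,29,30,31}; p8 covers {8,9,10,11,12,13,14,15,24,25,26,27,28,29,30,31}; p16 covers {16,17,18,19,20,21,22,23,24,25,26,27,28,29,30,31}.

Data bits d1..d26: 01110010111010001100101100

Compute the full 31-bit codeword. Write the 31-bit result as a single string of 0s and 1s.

1100111100101110010001100101100

Place data at non-parity positions: p1 p2 0 p4 1 1 1 p8 0 0 1 0 1 1 1 p16 0 1 0 0 0 1 1 0 0 1 0 1 1 0 0
p1 (pos 1,3,5,7,9,11,13,15,17,19,21,23,25,27,29,31): XOR of data positions = 0⊕1⊕1⊕0⊕1⊕1⊕1⊕0⊕0⊕0⊕1⊕0⊕0⊕1⊕0 = 1
p2 (pos 2,3,6,7,10,11,14,15,18,19,22,23,26,27,30,31): XOR of data positions = 0⊕1⊕1⊕0⊕1⊕1⊕1⊕1⊕0⊕1⊕1⊕1⊕0⊕0⊕0 = 1
p4 (pos 4,5,6,7,12,13,14,15,20,21,22,23,28,29,30,31): XOR of data positions = 1⊕1⊕1⊕0⊕1⊕1⊕1⊕0⊕0⊕1⊕1⊕1⊕1⊕0⊕0 = 0
p8 (pos 8,9,10,11,12,13,14,15,24,25,26,27,28,29,30,31): XOR of data positions = 0⊕0⊕1⊕0⊕1⊕1⊕1⊕0⊕0⊕1⊕0⊕1⊕1⊕0⊕0 = 1
p16 (pos 16,17,18,19,20,21,22,23,24,25,26,27,28,29,30,31): XOR of data positions = 0⊕1⊕0⊕0⊕0⊕1⊕1⊕0⊕0⊕1⊕0⊕1⊕1⊕0⊕0 = 0
Codeword: 1100111100101110010001100101100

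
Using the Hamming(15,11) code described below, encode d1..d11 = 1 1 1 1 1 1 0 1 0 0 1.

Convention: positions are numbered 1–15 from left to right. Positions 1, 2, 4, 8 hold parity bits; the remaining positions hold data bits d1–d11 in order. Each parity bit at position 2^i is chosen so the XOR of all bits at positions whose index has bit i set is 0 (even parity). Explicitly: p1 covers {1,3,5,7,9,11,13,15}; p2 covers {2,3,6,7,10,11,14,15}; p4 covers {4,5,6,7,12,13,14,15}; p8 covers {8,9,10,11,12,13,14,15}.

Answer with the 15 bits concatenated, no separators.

Place data at non-parity positions: p1 p2 1 p4 1 1 1 p8 1 1 0 1 0 0 1
p1 (pos 1,3,5,7,9,11,13,15): XOR of data positions = 1⊕1⊕1⊕1⊕0⊕0⊕1 = 1
p2 (pos 2,3,6,7,10,11,14,15): XOR of data positions = 1⊕1⊕1⊕1⊕0⊕0⊕1 = 1
p4 (pos 4,5,6,7,12,13,14,15): XOR of data positions = 1⊕1⊕1⊕1⊕0⊕0⊕1 = 1
p8 (pos 8,9,10,11,12,13,14,15): XOR of data positions = 1⊕1⊕0⊕1⊕0⊕0⊕1 = 0
Codeword: 111111101101001

111111101101001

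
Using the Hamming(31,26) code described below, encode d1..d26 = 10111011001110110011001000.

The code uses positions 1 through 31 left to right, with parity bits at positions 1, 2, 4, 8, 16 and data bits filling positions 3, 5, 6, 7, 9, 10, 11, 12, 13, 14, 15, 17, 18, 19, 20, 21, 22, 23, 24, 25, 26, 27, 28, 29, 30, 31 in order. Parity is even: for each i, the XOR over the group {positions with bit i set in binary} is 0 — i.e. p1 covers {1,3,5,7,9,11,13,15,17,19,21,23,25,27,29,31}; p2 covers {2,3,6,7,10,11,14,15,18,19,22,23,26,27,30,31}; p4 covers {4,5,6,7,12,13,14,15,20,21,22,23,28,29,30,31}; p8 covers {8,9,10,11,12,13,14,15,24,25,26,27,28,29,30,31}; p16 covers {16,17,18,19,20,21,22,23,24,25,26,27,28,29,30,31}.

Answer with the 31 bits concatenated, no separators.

Place data at non-parity positions: p1 p2 1 p4 0 1 1 p8 1 0 1 1 0 0 1 p16 1 1 0 1 1 0 0 1 1 0 0 1 0 0 0
p1 (pos 1,3,5,7,9,11,13,15,17,19,21,23,25,27,29,31): XOR of data positions = 1⊕0⊕1⊕1⊕1⊕0⊕1⊕1⊕0⊕1⊕0⊕1⊕0⊕0⊕0 = 0
p2 (pos 2,3,6,7,10,11,14,15,18,19,22,23,26,27,30,31): XOR of data positions = 1⊕1⊕1⊕0⊕1⊕0⊕1⊕1⊕0⊕0⊕0⊕0⊕0⊕0⊕0 = 0
p4 (pos 4,5,6,7,12,13,14,15,20,21,22,23,28,29,30,31): XOR of data positions = 0⊕1⊕1⊕1⊕0⊕0⊕1⊕1⊕1⊕0⊕0⊕1⊕0⊕0⊕0 = 1
p8 (pos 8,9,10,11,12,13,14,15,24,25,26,27,28,29,30,31): XOR of data positions = 1⊕0⊕1⊕1⊕0⊕0⊕1⊕1⊕1⊕0⊕0⊕1⊕0⊕0⊕0 = 1
p16 (pos 16,17,18,19,20,21,22,23,24,25,26,27,28,29,30,31): XOR of data positions = 1⊕1⊕0⊕1⊕1⊕0⊕0⊕1⊕1⊕0⊕0⊕1⊕0⊕0⊕0 = 1
Codeword: 0011011110110011110110011001000

0011011110110011110110011001000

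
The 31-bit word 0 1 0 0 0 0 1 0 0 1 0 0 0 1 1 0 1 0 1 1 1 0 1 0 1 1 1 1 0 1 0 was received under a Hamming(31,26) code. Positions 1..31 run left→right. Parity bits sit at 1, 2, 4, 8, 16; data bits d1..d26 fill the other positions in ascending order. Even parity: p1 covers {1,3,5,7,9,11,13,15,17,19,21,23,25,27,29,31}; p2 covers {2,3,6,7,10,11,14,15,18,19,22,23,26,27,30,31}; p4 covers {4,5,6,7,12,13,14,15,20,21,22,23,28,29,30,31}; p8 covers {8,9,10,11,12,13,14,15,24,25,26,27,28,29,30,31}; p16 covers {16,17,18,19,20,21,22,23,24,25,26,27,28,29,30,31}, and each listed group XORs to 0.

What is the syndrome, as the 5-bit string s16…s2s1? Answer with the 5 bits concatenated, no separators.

00000

s1 (pos 1,3,5,7,9,11,13,15,17,19,21,23,25,27,29,31): 0⊕0⊕0⊕1⊕0⊕0⊕0⊕1⊕1⊕1⊕1⊕1⊕1⊕1⊕0⊕0 = 0
s2 (pos 2,3,6,7,10,11,14,15,18,19,22,23,26,27,30,31): 1⊕0⊕0⊕1⊕1⊕0⊕1⊕1⊕0⊕1⊕0⊕1⊕1⊕1⊕1⊕0 = 0
s4 (pos 4,5,6,7,12,13,14,15,20,21,22,23,28,29,30,31): 0⊕0⊕0⊕1⊕0⊕0⊕1⊕1⊕1⊕1⊕0⊕1⊕1⊕0⊕1⊕0 = 0
s8 (pos 8,9,10,11,12,13,14,15,24,25,26,27,28,29,30,31): 0⊕0⊕1⊕0⊕0⊕0⊕1⊕1⊕0⊕1⊕1⊕1⊕1⊕0⊕1⊕0 = 0
s16 (pos 16,17,18,19,20,21,22,23,24,25,26,27,28,29,30,31): 0⊕1⊕0⊕1⊕1⊕1⊕0⊕1⊕0⊕1⊕1⊕1⊕1⊕0⊕1⊕0 = 0
Syndrome s16…s1 = 00000 → no error.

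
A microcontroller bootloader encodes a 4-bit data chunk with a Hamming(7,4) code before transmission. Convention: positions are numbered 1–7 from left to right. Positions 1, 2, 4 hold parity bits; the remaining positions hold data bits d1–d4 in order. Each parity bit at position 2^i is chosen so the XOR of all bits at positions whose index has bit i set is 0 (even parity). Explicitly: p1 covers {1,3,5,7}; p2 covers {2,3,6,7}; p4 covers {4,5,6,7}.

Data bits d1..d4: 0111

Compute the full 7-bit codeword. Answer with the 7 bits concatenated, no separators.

0001111

Place data at non-parity positions: p1 p2 0 p4 1 1 1
p1 (pos 1,3,5,7): XOR of data positions = 0⊕1⊕1 = 0
p2 (pos 2,3,6,7): XOR of data positions = 0⊕1⊕1 = 0
p4 (pos 4,5,6,7): XOR of data positions = 1⊕1⊕1 = 1
Codeword: 0001111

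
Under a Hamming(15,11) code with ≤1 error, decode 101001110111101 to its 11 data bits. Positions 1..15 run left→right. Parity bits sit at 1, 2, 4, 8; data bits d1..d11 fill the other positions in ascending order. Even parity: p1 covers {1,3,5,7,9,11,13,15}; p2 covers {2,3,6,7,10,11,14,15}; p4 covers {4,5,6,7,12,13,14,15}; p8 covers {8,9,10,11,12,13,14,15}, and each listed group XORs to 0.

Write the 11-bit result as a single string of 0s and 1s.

s1 (pos 1,3,5,7,9,11,13,15): 1⊕1⊕0⊕1⊕0⊕1⊕1⊕1 = 0
s2 (pos 2,3,6,7,10,11,14,15): 0⊕1⊕1⊕1⊕1⊕1⊕0⊕1 = 0
s4 (pos 4,5,6,7,12,13,14,15): 0⊕0⊕1⊕1⊕1⊕1⊕0⊕1 = 1
s8 (pos 8,9,10,11,12,13,14,15): 1⊕0⊕1⊕1⊕1⊕1⊕0⊕1 = 0
Syndrome s8…s1 = 0100 → error at position 4.
Flip position 4: 101001110111101 → 101101110111101
Read data bits from positions 3,5,6,7,9,10,11,12,13,14,15: 10110111101

10110111101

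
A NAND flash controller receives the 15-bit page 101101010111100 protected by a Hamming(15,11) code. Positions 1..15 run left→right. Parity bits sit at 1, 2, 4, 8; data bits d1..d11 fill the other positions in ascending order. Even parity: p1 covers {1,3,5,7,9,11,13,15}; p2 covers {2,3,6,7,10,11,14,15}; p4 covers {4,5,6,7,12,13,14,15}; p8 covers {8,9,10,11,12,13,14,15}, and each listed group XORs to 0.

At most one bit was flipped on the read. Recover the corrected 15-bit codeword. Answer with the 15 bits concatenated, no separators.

101101000111100

s1 (pos 1,3,5,7,9,11,13,15): 1⊕1⊕0⊕0⊕0⊕1⊕1⊕0 = 0
s2 (pos 2,3,6,7,10,11,14,15): 0⊕1⊕1⊕0⊕1⊕1⊕0⊕0 = 0
s4 (pos 4,5,6,7,12,13,14,15): 1⊕0⊕1⊕0⊕1⊕1⊕0⊕0 = 0
s8 (pos 8,9,10,11,12,13,14,15): 1⊕0⊕1⊕1⊕1⊕1⊕0⊕0 = 1
Syndrome s8…s1 = 1000 → error at position 8.
Flip position 8: 101101010111100 → 101101000111100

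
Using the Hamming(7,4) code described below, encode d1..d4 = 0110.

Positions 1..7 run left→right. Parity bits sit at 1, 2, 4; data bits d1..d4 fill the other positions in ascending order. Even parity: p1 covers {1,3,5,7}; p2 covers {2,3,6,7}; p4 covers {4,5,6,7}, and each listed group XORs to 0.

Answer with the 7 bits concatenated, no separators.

Place data at non-parity positions: p1 p2 0 p4 1 1 0
p1 (pos 1,3,5,7): XOR of data positions = 0⊕1⊕0 = 1
p2 (pos 2,3,6,7): XOR of data positions = 0⊕1⊕0 = 1
p4 (pos 4,5,6,7): XOR of data positions = 1⊕1⊕0 = 0
Codeword: 1100110

1100110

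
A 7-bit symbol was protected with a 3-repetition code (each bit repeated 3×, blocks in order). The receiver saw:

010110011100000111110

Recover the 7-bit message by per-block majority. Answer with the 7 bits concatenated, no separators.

Block 1 (010): 1 one → 0
Block 2 (110): 2 ones → 1
Block 3 (011): 2 ones → 1
Block 4 (100): 1 one → 0
Block 5 (000): 0 ones → 0
Block 6 (111): 3 ones → 1
Block 7 (110): 2 ones → 1

0110011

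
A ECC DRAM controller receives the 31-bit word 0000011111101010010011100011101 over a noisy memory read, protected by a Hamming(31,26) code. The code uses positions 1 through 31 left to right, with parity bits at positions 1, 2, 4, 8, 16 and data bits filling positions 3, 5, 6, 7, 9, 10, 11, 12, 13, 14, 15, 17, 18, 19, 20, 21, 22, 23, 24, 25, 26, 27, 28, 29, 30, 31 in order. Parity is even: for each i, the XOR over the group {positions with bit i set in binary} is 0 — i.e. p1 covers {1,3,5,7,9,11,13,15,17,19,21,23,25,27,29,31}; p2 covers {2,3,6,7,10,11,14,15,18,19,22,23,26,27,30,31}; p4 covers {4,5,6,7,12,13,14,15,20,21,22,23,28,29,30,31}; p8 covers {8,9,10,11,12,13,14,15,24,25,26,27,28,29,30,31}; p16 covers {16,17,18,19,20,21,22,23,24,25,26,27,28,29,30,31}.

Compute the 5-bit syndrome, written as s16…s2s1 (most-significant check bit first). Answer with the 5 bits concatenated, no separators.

s1 (pos 1,3,5,7,9,11,13,15,17,19,21,23,25,27,29,31): 0⊕0⊕0⊕1⊕1⊕1⊕1⊕1⊕0⊕0⊕1⊕1⊕0⊕1⊕1⊕1 = 0
s2 (pos 2,3,6,7,10,11,14,15,18,19,22,23,26,27,30,31): 0⊕0⊕1⊕1⊕1⊕1⊕0⊕1⊕1⊕0⊕1⊕1⊕0⊕1⊕0⊕1 = 0
s4 (pos 4,5,6,7,12,13,14,15,20,21,22,23,28,29,30,31): 0⊕0⊕1⊕1⊕0⊕1⊕0⊕1⊕0⊕1⊕1⊕1⊕1⊕1⊕0⊕1 = 0
s8 (pos 8,9,10,11,12,13,14,15,24,25,26,27,28,29,30,31): 1⊕1⊕1⊕1⊕0⊕1⊕0⊕1⊕0⊕0⊕0⊕1⊕1⊕1⊕0⊕1 = 0
s16 (pos 16,17,18,19,20,21,22,23,24,25,26,27,28,29,30,31): 0⊕0⊕1⊕0⊕0⊕1⊕1⊕1⊕0⊕0⊕0⊕1⊕1⊕1⊕0⊕1 = 0
Syndrome s16…s1 = 00000 → no error.

00000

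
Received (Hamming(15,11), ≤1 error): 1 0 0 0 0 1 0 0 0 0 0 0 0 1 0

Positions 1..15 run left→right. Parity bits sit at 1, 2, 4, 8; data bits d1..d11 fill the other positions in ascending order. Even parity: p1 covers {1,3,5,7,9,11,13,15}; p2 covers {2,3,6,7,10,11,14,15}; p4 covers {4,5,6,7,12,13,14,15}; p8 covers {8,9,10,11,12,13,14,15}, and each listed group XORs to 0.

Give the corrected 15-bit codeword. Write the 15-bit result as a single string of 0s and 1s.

s1 (pos 1,3,5,7,9,11,13,15): 1⊕0⊕0⊕0⊕0⊕0⊕0⊕0 = 1
s2 (pos 2,3,6,7,10,11,14,15): 0⊕0⊕1⊕0⊕0⊕0⊕1⊕0 = 0
s4 (pos 4,5,6,7,12,13,14,15): 0⊕0⊕1⊕0⊕0⊕0⊕1⊕0 = 0
s8 (pos 8,9,10,11,12,13,14,15): 0⊕0⊕0⊕0⊕0⊕0⊕1⊕0 = 1
Syndrome s8…s1 = 1001 → error at position 9.
Flip position 9: 100001000000010 → 100001001000010

100001001000010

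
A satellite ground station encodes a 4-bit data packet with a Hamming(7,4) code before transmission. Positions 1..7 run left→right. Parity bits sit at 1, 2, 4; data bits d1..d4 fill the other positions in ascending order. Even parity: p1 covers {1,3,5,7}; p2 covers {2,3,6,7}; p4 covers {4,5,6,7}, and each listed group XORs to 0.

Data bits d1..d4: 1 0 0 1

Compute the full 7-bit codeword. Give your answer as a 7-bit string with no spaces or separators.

0011001

Place data at non-parity positions: p1 p2 1 p4 0 0 1
p1 (pos 1,3,5,7): XOR of data positions = 1⊕0⊕1 = 0
p2 (pos 2,3,6,7): XOR of data positions = 1⊕0⊕1 = 0
p4 (pos 4,5,6,7): XOR of data positions = 0⊕0⊕1 = 1
Codeword: 0011001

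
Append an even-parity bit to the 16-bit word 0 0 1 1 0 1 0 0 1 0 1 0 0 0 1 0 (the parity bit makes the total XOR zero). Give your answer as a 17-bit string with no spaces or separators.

00110100101000100

XOR of the 16 data bits: 0⊕0⊕1⊕1⊕0⊕1⊕0⊕0⊕1⊕0⊕1⊕0⊕0⊕0⊕1⊕0 = 0
Parity bit = 0 (so all 17 bits XOR to 0).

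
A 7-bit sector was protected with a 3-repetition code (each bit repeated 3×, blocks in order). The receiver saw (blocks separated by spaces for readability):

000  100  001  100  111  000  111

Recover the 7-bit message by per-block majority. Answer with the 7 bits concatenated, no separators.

0000101

Block 1 (000): 0 ones → 0
Block 2 (100): 1 one → 0
Block 3 (001): 1 one → 0
Block 4 (100): 1 one → 0
Block 5 (111): 3 ones → 1
Block 6 (000): 0 ones → 0
Block 7 (111): 3 ones → 1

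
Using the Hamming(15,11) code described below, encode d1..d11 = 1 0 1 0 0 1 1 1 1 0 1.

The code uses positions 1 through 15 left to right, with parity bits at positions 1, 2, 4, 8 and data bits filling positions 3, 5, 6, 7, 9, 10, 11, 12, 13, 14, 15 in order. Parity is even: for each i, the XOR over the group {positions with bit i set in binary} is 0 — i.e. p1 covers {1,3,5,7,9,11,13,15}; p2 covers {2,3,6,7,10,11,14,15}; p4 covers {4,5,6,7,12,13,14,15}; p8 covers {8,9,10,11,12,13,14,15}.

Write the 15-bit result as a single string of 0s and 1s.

Place data at non-parity positions: p1 p2 1 p4 0 1 0 p8 0 1 1 1 1 0 1
p1 (pos 1,3,5,7,9,11,13,15): XOR of data positions = 1⊕0⊕0⊕0⊕1⊕1⊕1 = 0
p2 (pos 2,3,6,7,10,11,14,15): XOR of data positions = 1⊕1⊕0⊕1⊕1⊕0⊕1 = 1
p4 (pos 4,5,6,7,12,13,14,15): XOR of data positions = 0⊕1⊕0⊕1⊕1⊕0⊕1 = 0
p8 (pos 8,9,10,11,12,13,14,15): XOR of data positions = 0⊕1⊕1⊕1⊕1⊕0⊕1 = 1
Codeword: 011001010111101

011001010111101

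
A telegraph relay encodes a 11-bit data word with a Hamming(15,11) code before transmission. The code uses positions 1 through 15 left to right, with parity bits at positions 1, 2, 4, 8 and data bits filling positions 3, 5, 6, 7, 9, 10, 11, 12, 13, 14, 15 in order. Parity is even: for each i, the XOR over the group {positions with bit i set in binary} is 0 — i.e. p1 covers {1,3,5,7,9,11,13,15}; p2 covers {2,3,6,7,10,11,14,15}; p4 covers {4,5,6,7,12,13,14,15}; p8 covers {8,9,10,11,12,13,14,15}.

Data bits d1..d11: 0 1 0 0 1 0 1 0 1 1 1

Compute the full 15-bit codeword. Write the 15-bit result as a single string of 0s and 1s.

110010011010111

Place data at non-parity positions: p1 p2 0 p4 1 0 0 p8 1 0 1 0 1 1 1
p1 (pos 1,3,5,7,9,11,13,15): XOR of data positions = 0⊕1⊕0⊕1⊕1⊕1⊕1 = 1
p2 (pos 2,3,6,7,10,11,14,15): XOR of data positions = 0⊕0⊕0⊕0⊕1⊕1⊕1 = 1
p4 (pos 4,5,6,7,12,13,14,15): XOR of data positions = 1⊕0⊕0⊕0⊕1⊕1⊕1 = 0
p8 (pos 8,9,10,11,12,13,14,15): XOR of data positions = 1⊕0⊕1⊕0⊕1⊕1⊕1 = 1
Codeword: 110010011010111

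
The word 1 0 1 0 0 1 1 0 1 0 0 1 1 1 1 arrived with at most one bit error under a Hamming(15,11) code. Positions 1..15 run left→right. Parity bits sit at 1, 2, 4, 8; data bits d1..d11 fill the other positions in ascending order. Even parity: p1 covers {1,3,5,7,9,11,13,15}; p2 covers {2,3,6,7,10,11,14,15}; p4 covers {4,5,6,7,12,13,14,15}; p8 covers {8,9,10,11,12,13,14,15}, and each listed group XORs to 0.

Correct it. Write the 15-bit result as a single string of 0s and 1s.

s1 (pos 1,3,5,7,9,11,13,15): 1⊕1⊕0⊕1⊕1⊕0⊕1⊕1 = 0
s2 (pos 2,3,6,7,10,11,14,15): 0⊕1⊕1⊕1⊕0⊕0⊕1⊕1 = 1
s4 (pos 4,5,6,7,12,13,14,15): 0⊕0⊕1⊕1⊕1⊕1⊕1⊕1 = 0
s8 (pos 8,9,10,11,12,13,14,15): 0⊕1⊕0⊕0⊕1⊕1⊕1⊕1 = 1
Syndrome s8…s1 = 1010 → error at position 10.
Flip position 10: 101001101001111 → 101001101101111

101001101101111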